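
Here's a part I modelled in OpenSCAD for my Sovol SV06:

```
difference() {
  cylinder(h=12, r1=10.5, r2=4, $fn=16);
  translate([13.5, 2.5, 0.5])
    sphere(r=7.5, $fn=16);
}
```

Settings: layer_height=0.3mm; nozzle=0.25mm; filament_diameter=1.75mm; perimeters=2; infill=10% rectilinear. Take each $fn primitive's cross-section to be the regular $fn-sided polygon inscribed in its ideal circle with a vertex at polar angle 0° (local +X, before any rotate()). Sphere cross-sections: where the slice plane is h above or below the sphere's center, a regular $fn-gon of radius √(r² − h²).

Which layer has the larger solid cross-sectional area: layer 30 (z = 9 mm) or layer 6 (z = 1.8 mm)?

Layer 30 (z = 9): the cone contributes a regular 16-gon of circumradius 5.625 (interpolated between r1=10.5 and r2=4 at t=0.750) (area = (16/2)·5.625²·sin(360°/16) = 96.87 mm²); the sphere at (13.5, 2.5) is absent (|z−center|=8.500 > r=7.5); Taking the first minus the rest: none of the subtracted shapes is present at this height, so the cone is unchanged — area = 96.87 mm². So its area = 96.87 mm². Layer 6 (z = 1.8): the cone contributes a regular 16-gon of circumradius 9.525 (interpolated between r1=10.5 and r2=4 at t=0.150) (area = (16/2)·9.525²·sin(360°/16) = 277.75 mm²); the r=7.5 sphere at (13.5, 2.5) contributes a regular 16-gon of circumradius √(7.5²−1.3²) = 7.386 (area = (16/2)·7.386²·sin(360°/16) = 167.03 mm²); After the difference (first − rest): starting from the cone (277.75 mm²), the r=7.5 sphere at (13.5, 2.5) partially overlaps it — only the 18.90 mm² overlap (of its 167.03 mm²) is removed, clipping the outline — area = 258.85 mm². So its area = 258.85 mm². Layer 6 is larger (258.85 vs 96.87 mm²).

layer 6 (z = 1.8 mm)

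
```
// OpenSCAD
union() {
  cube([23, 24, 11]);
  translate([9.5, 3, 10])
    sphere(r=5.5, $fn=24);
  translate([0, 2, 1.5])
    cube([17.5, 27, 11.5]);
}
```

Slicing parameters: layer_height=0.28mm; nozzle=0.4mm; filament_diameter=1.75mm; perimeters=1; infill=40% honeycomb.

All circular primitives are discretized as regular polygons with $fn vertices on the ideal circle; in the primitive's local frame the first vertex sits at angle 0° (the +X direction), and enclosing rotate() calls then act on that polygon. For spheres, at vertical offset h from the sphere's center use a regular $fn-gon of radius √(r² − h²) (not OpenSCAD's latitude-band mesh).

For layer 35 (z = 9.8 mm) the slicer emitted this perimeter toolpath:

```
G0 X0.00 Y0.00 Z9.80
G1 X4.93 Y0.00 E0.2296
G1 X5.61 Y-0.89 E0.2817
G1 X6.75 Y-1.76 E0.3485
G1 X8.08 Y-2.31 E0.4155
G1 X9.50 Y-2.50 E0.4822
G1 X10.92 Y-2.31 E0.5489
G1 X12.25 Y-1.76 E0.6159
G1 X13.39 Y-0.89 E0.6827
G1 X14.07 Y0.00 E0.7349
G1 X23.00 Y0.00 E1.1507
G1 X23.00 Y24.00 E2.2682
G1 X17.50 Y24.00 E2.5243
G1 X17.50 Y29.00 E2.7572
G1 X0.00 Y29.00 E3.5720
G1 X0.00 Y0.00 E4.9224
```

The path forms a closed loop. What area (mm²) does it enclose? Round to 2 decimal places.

655.37 mm²

Apply the shoelace formula to the sequence of (X, Y) vertices; enclosed area = 655.37 mm².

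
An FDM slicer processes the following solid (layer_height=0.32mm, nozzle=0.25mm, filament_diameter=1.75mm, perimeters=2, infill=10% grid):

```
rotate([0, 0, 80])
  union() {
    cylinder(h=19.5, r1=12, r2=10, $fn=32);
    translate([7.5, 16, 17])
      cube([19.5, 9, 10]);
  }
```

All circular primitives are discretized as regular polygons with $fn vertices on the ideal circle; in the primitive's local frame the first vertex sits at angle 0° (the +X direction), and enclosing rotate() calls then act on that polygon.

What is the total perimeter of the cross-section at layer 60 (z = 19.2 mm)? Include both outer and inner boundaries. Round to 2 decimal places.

At z = 19.2 mm: the cone: at t=0.985 of its height the radius interpolates to r₁+(r₂−r₁)t = 10.031, giving a regular 32-gon of that circumradius (perimeter = 2·32·10.031·sin(180°/32) = 62.92 mm); the cube at (7.5, 16) (footprint 19.5×9) is included at this height (perimeter 57.00 mm); Combining (union): the 2 present regions are separate (no shared area or edge), so areas and boundary lengths simply add and each stays a separate island — boundary = 119.92 mm; (whole slice rotated 80° about Z — lengths, areas and connectivity unchanged). Overall, the cross-section has 2 separate islands. Total boundary length (outer) = 119.92 mm.

119.92 mm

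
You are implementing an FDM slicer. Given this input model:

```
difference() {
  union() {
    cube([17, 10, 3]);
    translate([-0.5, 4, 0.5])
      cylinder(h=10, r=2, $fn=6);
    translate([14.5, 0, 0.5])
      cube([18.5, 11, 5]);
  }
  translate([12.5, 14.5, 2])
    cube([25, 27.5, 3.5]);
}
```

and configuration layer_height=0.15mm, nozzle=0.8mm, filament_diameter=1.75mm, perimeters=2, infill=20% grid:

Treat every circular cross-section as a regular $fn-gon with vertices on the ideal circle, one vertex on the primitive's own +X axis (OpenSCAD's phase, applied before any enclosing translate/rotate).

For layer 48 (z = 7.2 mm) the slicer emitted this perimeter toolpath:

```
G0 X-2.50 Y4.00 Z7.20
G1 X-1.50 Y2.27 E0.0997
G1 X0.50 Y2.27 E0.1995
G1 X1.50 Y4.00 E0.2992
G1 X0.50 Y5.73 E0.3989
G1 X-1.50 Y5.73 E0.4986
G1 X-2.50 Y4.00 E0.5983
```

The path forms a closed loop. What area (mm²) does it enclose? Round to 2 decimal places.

10.38 mm²

Apply the shoelace formula to the sequence of (X, Y) vertices; enclosed area = 10.38 mm².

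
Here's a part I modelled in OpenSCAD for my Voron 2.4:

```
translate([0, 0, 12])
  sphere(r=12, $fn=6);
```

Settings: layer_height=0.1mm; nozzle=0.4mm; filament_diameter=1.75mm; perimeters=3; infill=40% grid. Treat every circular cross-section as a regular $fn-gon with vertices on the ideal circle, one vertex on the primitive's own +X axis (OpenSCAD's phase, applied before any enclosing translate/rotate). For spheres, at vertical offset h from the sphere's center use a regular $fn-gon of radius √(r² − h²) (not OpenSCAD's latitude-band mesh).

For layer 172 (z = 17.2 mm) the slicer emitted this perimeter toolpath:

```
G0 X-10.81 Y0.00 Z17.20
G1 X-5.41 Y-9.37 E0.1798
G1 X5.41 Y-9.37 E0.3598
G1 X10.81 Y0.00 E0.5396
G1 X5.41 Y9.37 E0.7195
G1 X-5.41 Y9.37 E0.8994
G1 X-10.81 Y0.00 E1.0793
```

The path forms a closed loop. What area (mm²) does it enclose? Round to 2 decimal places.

Apply the shoelace formula to the sequence of (X, Y) vertices; enclosed area = 303.96 mm².

303.96 mm²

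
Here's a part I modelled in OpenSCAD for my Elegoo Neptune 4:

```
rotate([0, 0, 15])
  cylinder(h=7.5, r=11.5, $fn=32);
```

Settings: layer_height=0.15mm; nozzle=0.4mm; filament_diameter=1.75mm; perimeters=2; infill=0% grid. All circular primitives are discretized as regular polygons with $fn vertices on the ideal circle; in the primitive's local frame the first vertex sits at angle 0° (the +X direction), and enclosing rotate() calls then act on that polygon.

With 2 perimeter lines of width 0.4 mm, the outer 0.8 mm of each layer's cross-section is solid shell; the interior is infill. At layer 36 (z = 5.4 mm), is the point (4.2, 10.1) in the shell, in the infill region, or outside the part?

At z = 5.4 mm: the r=11.5 cylinder gives a regular 32-gon of circumradius 11.5 (constant along its height); (whole slice rotated 15° about Z — lengths, areas and connectivity unchanged). Overall, the cross-section is a single solid region. Undo the 15° rotation: the query point maps to (6.671, 8.669) in the un-rotated model frame. The nearest boundary edge runs (8.13, 8.13)→(6.39, 9.56); distance from the point to it = 0.51 mm. The point is inside the cross-section, 0.51 mm from the nearest boundary — within the 0.8 mm shell band (2 × 0.4).

shell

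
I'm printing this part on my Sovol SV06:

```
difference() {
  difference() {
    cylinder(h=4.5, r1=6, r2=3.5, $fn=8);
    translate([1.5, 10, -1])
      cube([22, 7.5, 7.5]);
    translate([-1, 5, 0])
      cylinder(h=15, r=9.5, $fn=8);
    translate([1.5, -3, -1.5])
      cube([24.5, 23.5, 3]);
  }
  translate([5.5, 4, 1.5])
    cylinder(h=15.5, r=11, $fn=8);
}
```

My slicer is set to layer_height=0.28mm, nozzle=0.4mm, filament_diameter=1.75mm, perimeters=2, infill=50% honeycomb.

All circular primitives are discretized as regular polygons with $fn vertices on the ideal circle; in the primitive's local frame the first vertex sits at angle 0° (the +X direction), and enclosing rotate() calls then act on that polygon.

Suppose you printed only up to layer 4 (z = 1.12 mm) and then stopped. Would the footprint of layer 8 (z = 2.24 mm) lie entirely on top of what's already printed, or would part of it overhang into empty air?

Compare the two slices. At z = 1.12: the cone: at t=0.249 of its height the radius interpolates to r₁+(r₂−r₁)t = 5.378, giving a regular 8-gon of that circumradius (area = (8/2)·5.378²·sin(360°/8) = 81.80 mm²); the 22×7.5 cube at (1.5, 10) contributes its full rectangle (area 165.00 mm²); the cylinder at (-1, 5): section is a regular 8-gon, circumradius r=9.5 (area = (8/2)·9.500²·sin(360°/8) = 255.27 mm²); the cube at (1.5, -3) (footprint 24.5×23.5) is included at this height (area 575.75 mm²); After the difference (first − rest): starting from the cone (81.80 mm²), the 22×7.5 cube at (1.5, 10) misses the remaining region (no effect); the r=9.5 cylinder at (-1, 5) partially overlaps it — only the 74.24 mm² overlap (of its 255.27 mm²) is removed, clipping the outline; the 24.5×23.5 cube at (1.5, -3) partially overlaps it — only the 0.57 mm² overlap (of its 575.75 mm²) is removed, clipping the outline — area = 6.99 mm²; the cylinder at (5.5, 4) does not reach this height (z outside [1.5, 17]); Subtracting the remaining from the first: none of the subtracted shapes is present at this height, so the result so far is unchanged — area = 6.99 mm². At z = 2.24: the cone: at t=0.498 of its height the radius interpolates to r₁+(r₂−r₁)t = 4.756, giving a regular 8-gon of that circumradius (area = (8/2)·4.756²·sin(360°/8) = 63.97 mm²); the 22×7.5 cube at (1.5, 10) contributes its full rectangle (area 165.00 mm²); the r=9.5 cylinder at (-1, 5) contributes a regular 8-gon of circumradius 9.5 (area = (8/2)·9.500²·sin(360°/8) = 255.27 mm²); the cube at (1.5, -3) is absent (z outside [-1.5, 1.5]); Subtracting the remaining from the first: starting from the cone (63.97 mm²), the 22×7.5 cube at (1.5, 10) misses the remaining region (no effect); the r=9.5 cylinder at (-1, 5) partially overlaps it — only the 61.33 mm² overlap (of its 255.27 mm²) is removed, clipping the outline — area = 2.64 mm²; the cylinder at (5.5, 4): section is a regular 8-gon, circumradius r=11 (area = (8/2)·11.000²·sin(360°/8) = 342.24 mm²); Subtracting the remaining from the first: starting from the result so far (2.64 mm²), the r=11 cylinder at (5.5, 4) partially overlaps it — only the 2.61 mm² overlap (of its 342.24 mm²) is removed, clipping the outline — area = 0.03 mm². Checking containment: the cross-section at z = 2.24 is a subset of the cross-section at z = 1.12.

entirely on top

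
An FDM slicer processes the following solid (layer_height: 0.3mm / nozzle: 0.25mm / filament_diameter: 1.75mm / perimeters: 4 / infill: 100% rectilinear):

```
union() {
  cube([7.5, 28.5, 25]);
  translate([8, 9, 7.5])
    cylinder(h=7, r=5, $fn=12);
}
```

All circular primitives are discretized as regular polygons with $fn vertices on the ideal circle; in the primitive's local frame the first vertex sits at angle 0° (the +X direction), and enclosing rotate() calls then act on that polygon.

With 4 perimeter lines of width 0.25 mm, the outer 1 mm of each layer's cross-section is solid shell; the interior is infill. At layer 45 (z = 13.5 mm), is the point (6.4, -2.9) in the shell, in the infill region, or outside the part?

outside

At z = 13.5 mm: the cube (footprint 7.5×28.5) is included at this height; the r=5 cylinder at (8, 9) gives a regular 12-gon of circumradius 5 (constant along its height); Merging all regions: the regions partially overlap (shared area 32.57 mm²), so overlapping operands fuse into one piece — 1 connected region. Overall, the cross-section is a single solid region. The nearest boundary edge runs (7.50, 0.00)→(0.00, 0.00); distance from the point to it = 2.90 mm. The point is not inside any of the regions above, so it lies outside the cross-section (2.90 mm from the nearest boundary).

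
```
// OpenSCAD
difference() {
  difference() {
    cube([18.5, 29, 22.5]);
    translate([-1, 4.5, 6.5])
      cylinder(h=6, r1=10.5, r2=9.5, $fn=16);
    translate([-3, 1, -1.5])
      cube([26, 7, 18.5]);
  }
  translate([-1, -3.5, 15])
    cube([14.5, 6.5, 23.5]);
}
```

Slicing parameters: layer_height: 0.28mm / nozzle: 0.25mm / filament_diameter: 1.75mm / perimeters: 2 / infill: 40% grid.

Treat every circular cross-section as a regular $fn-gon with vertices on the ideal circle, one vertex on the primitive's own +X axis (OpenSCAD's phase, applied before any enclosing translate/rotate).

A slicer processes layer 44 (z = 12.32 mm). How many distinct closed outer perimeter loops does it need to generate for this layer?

2

At z = 12.32 mm: the cube is present — its section is the full 18.5×29 rectangle; the cone at (-1, 4.5) (r1=10.5→r2=9.5) has section circumradius 9.530 here — a regular 16-gon; the cube at (-3, 1) is present — its section is the full 26×7 rectangle; After the difference (first − rest): starting from the 18.5×29 cube, the cone at (-1, 4.5) partially overlaps it — only the 96.28 mm² overlap (of its 278.05 mm²) is removed, clipping the outline; the 26×7 cube at (-3, 1) partially overlaps it — only the 72.23 mm² overlap (of its 182.00 mm²) is removed, clipping the outline — 2 connected regions; the cube at (-1, -3.5) is not intersected at this z (z outside [15, 38.5]); Taking the first minus the rest: none of the subtracted shapes is present at this height, so the result so far is unchanged — 2 connected regions. The result has 2 disconnected regions.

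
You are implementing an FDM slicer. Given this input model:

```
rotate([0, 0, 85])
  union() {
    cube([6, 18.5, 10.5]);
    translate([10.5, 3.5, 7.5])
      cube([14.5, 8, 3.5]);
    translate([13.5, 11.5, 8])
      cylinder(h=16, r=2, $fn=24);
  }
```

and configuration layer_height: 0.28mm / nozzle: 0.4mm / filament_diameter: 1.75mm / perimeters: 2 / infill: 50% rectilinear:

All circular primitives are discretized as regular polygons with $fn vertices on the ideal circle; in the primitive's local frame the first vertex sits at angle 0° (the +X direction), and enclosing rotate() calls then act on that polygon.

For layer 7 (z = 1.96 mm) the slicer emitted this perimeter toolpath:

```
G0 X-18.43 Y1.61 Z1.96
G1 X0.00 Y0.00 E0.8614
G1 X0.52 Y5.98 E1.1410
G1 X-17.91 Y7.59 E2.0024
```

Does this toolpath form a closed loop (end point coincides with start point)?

no

Start point (G0): (-18.43, 1.61). End point (last G1): the path does not return to the start — open.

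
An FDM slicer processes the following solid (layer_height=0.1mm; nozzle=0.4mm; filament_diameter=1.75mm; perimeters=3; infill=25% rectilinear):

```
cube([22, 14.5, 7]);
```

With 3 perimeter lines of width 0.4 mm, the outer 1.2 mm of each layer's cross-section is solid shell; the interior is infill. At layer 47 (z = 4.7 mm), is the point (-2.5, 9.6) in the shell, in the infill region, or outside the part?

outside

At z = 4.7 mm: the 22×14.5 cube contributes its full rectangle. Overall, the cross-section is a single solid region. The nearest boundary edge runs (0.00, 14.50)→(0.00, 0.00); distance from the point to it = 2.50 mm. The point is not inside any of the regions above, so it lies outside the cross-section (2.50 mm from the nearest boundary).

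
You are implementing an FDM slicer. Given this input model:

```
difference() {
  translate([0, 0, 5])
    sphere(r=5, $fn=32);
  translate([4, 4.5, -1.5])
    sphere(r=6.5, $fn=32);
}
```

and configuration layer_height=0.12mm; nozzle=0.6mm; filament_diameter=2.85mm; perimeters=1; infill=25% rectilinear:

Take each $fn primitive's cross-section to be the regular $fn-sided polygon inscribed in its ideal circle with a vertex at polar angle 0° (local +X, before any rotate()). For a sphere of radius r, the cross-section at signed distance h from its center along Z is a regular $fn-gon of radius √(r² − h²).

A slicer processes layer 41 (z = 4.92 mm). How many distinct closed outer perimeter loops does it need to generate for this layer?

1

At z = 4.92 mm: the r=5 sphere contributes a regular 32-gon of circumradius √(5²−0.08²) = 4.999; the r=6.5 sphere at (4, 4.5) contributes a regular 32-gon of circumradius √(6.5²−6.42²) = 1.017; Taking the first minus the rest: starting from the r=5 sphere, the r=6.5 sphere at (4, 4.5) misses the remaining region (no effect) — 1 connected region. The result has 1 disconnected region.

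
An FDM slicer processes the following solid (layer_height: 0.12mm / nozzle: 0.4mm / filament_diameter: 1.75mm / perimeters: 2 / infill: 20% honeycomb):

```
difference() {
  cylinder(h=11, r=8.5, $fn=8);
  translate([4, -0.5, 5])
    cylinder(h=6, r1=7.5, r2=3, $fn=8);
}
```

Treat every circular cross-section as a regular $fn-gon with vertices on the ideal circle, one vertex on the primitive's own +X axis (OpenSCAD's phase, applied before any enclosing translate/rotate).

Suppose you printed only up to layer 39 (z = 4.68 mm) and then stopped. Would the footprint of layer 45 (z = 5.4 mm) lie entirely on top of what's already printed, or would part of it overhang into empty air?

Compare the two slices. At z = 4.68: the r=8.5 cylinder gives a regular 8-gon of circumradius 8.5 (constant along its height) (area = (8/2)·8.500²·sin(360°/8) = 204.35 mm²); the cone at (4, -0.5) is not intersected at this z (z outside [5, 11]); After the difference (first − rest): none of the subtracted shapes is present at this height, so the r=8.5 cylinder is unchanged — area = 204.35 mm². At z = 5.4: the cylinder: section is a regular 8-gon, circumradius r=8.5 (area = (8/2)·8.500²·sin(360°/8) = 204.35 mm²); the cone at (4, -0.5) (r1=7.5→r2=3) has section circumradius 7.200 here — a regular 8-gon (area = (8/2)·7.200²·sin(360°/8) = 146.63 mm²); After the difference (first − rest): starting from the r=8.5 cylinder (204.35 mm²), the cone at (4, -0.5) partially overlaps it — only the 113.38 mm² overlap (of its 146.63 mm²) is removed, clipping the outline — area = 90.97 mm². Checking containment: the cross-section at z = 5.4 is a subset of the cross-section at z = 4.68.

entirely on top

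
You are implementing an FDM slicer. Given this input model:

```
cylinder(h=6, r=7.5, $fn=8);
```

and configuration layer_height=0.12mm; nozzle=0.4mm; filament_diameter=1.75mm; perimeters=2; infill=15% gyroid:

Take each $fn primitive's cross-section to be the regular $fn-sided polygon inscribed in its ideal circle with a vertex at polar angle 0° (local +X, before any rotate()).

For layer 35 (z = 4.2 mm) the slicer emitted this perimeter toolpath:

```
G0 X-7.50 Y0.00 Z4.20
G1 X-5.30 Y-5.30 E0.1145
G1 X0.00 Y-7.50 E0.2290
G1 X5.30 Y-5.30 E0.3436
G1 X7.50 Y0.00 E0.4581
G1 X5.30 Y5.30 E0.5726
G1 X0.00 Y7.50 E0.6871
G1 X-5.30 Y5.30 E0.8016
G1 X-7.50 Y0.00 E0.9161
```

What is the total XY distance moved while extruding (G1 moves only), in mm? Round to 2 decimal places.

Sum the Euclidean lengths of each G1 segment: total = 45.91 mm.

45.91 mm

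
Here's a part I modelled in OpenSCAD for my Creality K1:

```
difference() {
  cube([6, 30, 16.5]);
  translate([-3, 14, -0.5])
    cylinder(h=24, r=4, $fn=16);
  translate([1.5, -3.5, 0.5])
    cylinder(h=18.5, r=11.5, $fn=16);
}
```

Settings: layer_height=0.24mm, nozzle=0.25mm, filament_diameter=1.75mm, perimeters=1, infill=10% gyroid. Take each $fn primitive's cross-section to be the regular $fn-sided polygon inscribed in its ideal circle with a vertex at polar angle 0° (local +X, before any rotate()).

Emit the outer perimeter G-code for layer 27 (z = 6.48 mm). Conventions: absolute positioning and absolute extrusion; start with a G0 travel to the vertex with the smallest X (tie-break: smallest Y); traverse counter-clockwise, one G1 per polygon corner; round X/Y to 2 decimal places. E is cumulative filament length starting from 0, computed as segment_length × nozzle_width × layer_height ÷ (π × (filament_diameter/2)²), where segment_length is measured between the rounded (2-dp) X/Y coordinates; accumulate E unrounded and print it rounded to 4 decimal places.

G0 X0.00 Y7.70 Z6.48
G1 X1.50 Y8.00 E0.0382
G1 X5.90 Y7.12 E0.1501
G1 X6.00 Y7.06 E0.1530
G1 X6.00 Y30.00 E0.7252
G1 X0.00 Y30.00 E0.8749
G1 X0.00 Y16.57 E1.2099
G1 X0.70 Y15.53 E1.2412
G1 X1.00 Y14.00 E1.2801
G1 X0.70 Y12.47 E1.3190
G1 X0.00 Y11.43 E1.3503
G1 X0.00 Y7.70 E1.4433

At z = 6.48 mm: the cube is present — its section is the full 6×30 rectangle; the cylinder at (-3, 14): section is a regular 16-gon, circumradius r=4; the cylinder at (1.5, -3.5): section is a regular 16-gon, circumradius r=11.5; After the difference (first − rest): starting from the 6×30 cube, the r=4 cylinder at (-3, 14) partially overlaps it — only the 3.32 mm² overlap (of its 48.98 mm²) is removed, clipping the outline; the r=11.5 cylinder at (1.5, -3.5) partially overlaps it — only the 45.76 mm² overlap (of its 404.88 mm²) is removed, clipping the outline — 1 connected region. The outline is a single polygon with 11 vertices. Extrusion per mm of travel: 0.25 × 0.24 / (π × 0.875²) = 0.024945. Accumulating E over each segment gives final E = 1.4433.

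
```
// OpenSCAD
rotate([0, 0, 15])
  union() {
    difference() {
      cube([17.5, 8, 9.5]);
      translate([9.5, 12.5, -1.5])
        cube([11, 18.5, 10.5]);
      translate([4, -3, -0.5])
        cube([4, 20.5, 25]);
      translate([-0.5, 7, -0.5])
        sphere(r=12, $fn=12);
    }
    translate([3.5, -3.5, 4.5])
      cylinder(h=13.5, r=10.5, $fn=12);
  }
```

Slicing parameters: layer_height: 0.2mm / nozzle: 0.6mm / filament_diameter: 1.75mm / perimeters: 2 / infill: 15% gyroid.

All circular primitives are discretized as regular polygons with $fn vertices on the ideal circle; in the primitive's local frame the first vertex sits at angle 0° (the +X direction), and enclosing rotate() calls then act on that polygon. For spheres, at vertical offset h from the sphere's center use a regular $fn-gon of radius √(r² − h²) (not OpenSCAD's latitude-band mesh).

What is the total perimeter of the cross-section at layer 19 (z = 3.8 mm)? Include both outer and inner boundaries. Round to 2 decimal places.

At z = 3.8 mm: the 17.5×8 cube contributes its full rectangle (perimeter 51.00 mm); the cube at (9.5, 12.5) (footprint 11×18.5) is included at this height (perimeter 59.00 mm); the cube at (4, -3) is present — its section is the full 4×20.5 rectangle (perimeter 49.00 mm); the r=12 sphere at (-0.5, 7) contributes a regular 12-gon of circumradius √(12²−4.3²) = 11.203 (perimeter = 2·12·11.203·sin(180°/12) = 69.59 mm); Taking the first minus the rest: starting from the 17.5×8 cube, the 11×18.5 cube at (9.5, 12.5) misses the remaining region (no effect); the 4×20.5 cube at (4, -3) partially overlaps it — only the 32.00 mm² overlap (of its 82.00 mm²) is removed, clipping the outline; the r=12 sphere at (-0.5, 7) partially overlaps it — only the 46.23 mm² overlap (of its 376.53 mm²) is removed, clipping the outline — boundary = 33.30 mm; the cylinder at (3.5, -3.5) is absent (z outside [4.5, 18]); Combining (union): only the result so far is present, so the union is just that shape — boundary = 33.30 mm; (rotated 15° about Z; rotation is an isometry so areas/perimeters/island counts are preserved). Overall, the cross-section is a single solid region. Total boundary length (outer) = 33.30 mm.

33.30 mm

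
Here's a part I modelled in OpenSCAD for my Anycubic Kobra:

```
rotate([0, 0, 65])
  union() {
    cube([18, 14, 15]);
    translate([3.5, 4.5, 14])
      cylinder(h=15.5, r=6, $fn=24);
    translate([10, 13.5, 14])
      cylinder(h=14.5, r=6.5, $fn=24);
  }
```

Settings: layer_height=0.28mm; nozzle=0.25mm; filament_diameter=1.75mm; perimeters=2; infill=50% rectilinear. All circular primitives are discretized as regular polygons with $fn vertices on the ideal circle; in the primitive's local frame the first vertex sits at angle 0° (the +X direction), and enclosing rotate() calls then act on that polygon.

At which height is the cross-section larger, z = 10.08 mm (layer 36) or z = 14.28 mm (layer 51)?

Layer 36 (z = 10.08): the 18×14 cube contributes its full rectangle (area 252.00 mm²); the cylinder at (3.5, 4.5) does not reach this height (z outside [14, 29.5]); the cylinder at (10, 13.5) is absent (z outside [14, 28.5]); Merging all regions: only the 18×14 cube is present, so the union is just that shape — area = 252.00 mm²; (whole slice rotated 65° about Z — lengths, areas and connectivity unchanged). So its area = 252.00 mm². Layer 51 (z = 14.28): the cube (footprint 18×14) is included at this height (area 252.00 mm²); the cylinder at (3.5, 4.5): section is a regular 24-gon, circumradius r=6 (area = (24/2)·6.000²·sin(360°/24) = 111.81 mm²); the cylinder at (10, 13.5): section is a regular 24-gon, circumradius r=6.5 (area = (24/2)·6.500²·sin(360°/24) = 131.22 mm²); Merging all regions: the regions partially overlap — summed areas 495.03 mm² minus the doubly-counted overlap 159.42 mm² gives 335.61 mm² — area = 335.61 mm²; (rotated 65° about Z; rotation is an isometry so areas/perimeters/island counts are preserved). So its area = 335.61 mm². Layer 51 is larger (335.61 vs 252.00 mm²).

layer 51 (z = 14.28 mm)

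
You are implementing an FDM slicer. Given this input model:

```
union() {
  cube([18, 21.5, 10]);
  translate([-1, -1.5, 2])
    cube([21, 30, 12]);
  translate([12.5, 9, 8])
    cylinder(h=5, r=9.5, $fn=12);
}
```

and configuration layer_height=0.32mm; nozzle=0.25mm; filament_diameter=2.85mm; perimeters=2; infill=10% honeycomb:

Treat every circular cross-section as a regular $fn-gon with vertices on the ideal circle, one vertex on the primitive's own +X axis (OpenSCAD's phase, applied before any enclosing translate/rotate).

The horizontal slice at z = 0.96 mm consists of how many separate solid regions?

At z = 0.96 mm: the cube (footprint 18×21.5) is included at this height; the cube at (-1, -1.5) does not reach this height (z outside [2, 14]); the cylinder at (12.5, 9) does not reach this height (z outside [8, 13]); Taking the union: only the 18×21.5 cube is present, so the union is just that shape — 1 connected region. The result has 1 disconnected region.

1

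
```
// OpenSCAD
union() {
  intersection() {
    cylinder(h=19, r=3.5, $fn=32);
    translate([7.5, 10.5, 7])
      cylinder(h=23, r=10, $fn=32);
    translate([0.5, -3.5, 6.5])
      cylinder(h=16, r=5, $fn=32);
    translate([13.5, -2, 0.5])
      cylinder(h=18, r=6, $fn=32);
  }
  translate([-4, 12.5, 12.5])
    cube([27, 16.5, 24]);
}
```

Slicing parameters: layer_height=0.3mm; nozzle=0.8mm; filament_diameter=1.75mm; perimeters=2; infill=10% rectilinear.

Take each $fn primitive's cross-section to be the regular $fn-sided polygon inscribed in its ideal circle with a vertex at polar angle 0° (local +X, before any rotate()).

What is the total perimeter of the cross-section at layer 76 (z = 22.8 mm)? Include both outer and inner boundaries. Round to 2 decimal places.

87.00 mm

At z = 22.8 mm: the cylinder does not reach this height (z outside [0, 19]); the r=10 cylinder at (7.5, 10.5) contributes a regular 32-gon of circumradius 10 (perimeter = 2·32·10.000·sin(180°/32) = 62.73 mm); the cylinder at (0.5, -3.5) is absent (z outside [6.5, 22.5]); the cylinder at (13.5, -2) is not intersected at this z (z outside [0.5, 18.5]); After intersecting: at least one operand is absent at this height, so nothing remains; the cube at (-4, 12.5) (footprint 27×16.5) is included at this height (perimeter 87.00 mm); Merging all regions: only the 27×16.5 cube at (-4, 12.5) is present, so the union is just that shape — boundary = 87.00 mm. Overall, the cross-section is a single solid region. Total boundary length (outer) = 87.00 mm.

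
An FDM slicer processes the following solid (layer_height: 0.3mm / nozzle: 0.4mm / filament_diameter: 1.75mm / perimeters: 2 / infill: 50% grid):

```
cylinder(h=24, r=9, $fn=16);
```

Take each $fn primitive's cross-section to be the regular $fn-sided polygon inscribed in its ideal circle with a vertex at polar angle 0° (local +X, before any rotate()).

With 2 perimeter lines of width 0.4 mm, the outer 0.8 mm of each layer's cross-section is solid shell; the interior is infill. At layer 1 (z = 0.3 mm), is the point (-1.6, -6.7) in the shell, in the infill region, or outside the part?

At z = 0.3 mm: the r=9 cylinder gives a regular 16-gon of circumradius 9 (constant along its height). Overall, the cross-section is a single solid region. The nearest boundary edge runs (-3.44, -8.31)→(-0.00, -9.00); distance from the point to it = 1.94 mm. The point is inside the cross-section and 1.94 mm from the nearest boundary — more than the 0.8 mm shell width (2 × 0.4), so it's in the infill interior.

infill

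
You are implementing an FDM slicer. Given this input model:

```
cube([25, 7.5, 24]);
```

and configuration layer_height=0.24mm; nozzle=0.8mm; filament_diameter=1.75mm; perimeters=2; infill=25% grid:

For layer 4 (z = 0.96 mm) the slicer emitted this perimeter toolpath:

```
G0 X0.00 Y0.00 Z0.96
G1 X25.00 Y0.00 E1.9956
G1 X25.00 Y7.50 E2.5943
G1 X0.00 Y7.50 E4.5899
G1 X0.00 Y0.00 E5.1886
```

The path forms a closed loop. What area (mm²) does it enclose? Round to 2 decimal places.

187.50 mm²

Apply the shoelace formula to the sequence of (X, Y) vertices; enclosed area = 187.50 mm².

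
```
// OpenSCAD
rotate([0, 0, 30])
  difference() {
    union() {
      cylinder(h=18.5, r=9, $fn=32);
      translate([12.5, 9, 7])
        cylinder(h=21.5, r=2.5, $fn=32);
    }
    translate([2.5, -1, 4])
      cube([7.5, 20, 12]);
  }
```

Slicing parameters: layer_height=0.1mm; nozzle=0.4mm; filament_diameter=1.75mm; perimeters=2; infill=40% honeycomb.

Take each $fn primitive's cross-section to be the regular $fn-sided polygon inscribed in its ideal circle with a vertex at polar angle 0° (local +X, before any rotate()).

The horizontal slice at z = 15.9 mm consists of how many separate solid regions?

At z = 15.9 mm: the r=9 cylinder contributes a regular 32-gon of circumradius 9; the r=2.5 cylinder at (12.5, 9) contributes a regular 32-gon of circumradius 2.5; Combining (union): the 2 present regions are separate (no shared area or edge), so areas and boundary lengths simply add and each stays a separate island — 2 connected regions; the cube at (2.5, -1) (footprint 7.5×20) is included at this height; Subtracting the remaining from the first: starting from the result so far, the 7.5×20 cube at (2.5, -1) partially overlaps it — only the 47.52 mm² overlap (of its 150.00 mm²) is removed, clipping the outline — 2 connected regions; (rotated 30° about Z; rotation is an isometry so areas/perimeters/island counts are preserved). The result has 2 disconnected regions.

2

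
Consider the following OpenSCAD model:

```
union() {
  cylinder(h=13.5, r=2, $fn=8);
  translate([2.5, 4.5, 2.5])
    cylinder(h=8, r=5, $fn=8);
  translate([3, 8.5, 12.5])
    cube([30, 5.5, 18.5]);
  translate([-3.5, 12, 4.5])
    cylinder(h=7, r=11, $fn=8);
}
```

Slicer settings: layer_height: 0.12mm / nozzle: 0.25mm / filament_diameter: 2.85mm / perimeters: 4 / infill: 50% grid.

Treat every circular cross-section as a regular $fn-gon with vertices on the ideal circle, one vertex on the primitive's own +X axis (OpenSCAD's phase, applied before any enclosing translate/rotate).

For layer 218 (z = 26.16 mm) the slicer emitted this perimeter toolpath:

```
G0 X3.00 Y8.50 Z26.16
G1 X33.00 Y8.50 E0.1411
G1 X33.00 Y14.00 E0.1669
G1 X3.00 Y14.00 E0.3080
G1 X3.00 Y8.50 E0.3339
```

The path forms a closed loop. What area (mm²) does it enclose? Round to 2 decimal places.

Apply the shoelace formula to the sequence of (X, Y) vertices; enclosed area = 165.00 mm².

165.00 mm²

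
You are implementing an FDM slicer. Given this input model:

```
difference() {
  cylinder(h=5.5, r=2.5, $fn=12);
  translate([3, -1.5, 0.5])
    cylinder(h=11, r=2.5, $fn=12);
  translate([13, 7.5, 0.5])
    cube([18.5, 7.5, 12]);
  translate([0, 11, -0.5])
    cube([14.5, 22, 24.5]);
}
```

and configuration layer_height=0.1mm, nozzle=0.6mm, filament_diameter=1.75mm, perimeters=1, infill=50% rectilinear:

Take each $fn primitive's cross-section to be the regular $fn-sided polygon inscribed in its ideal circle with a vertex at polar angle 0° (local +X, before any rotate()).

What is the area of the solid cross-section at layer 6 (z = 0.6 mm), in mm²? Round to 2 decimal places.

15.00 mm²

At z = 0.6 mm: the cylinder: section is a regular 12-gon, circumradius r=2.5 (area = (12/2)·2.500²·sin(360°/12) = 18.75 mm²); the r=2.5 cylinder at (3, -1.5) gives a regular 12-gon of circumradius 2.5 (constant along its height) (area = (12/2)·2.500²·sin(360°/12) = 18.75 mm²); the cube at (13, 7.5) (footprint 18.5×7.5) is included at this height (area 138.75 mm²); the cube at (0, 11) is present — its section is the full 14.5×22 rectangle (area 319.00 mm²); After the difference (first − rest): starting from the r=2.5 cylinder (18.75 mm²), the r=2.5 cylinder at (3, -1.5) partially overlaps it — only the 3.75 mm² overlap (of its 18.75 mm²) is removed, clipping the outline; the 18.5×7.5 cube at (13, 7.5) misses the remaining region (no effect); the 14.5×22 cube at (0, 11) misses the remaining region (no effect) — area = 15.00 mm². Overall, the cross-section is a single solid region. Net area = 15.00 mm².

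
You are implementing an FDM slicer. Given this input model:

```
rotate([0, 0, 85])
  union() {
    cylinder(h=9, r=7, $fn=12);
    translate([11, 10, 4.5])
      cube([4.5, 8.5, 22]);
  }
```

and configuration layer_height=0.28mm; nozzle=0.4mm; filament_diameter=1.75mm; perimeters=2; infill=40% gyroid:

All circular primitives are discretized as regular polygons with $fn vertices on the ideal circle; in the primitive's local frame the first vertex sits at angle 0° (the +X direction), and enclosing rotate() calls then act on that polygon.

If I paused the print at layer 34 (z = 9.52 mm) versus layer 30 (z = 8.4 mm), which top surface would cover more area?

Layer 34 (z = 9.52): the cylinder does not reach this height (z outside [0, 9]); the cube at (11, 10) is present — its section is the full 4.5×8.5 rectangle (area 38.25 mm²); Combining (union): only the 4.5×8.5 cube at (11, 10) is present, so the union is just that shape — area = 38.25 mm²; (rotated 85° about Z; rotation is an isometry so areas/perimeters/island counts are preserved). So its area = 38.25 mm². Layer 30 (z = 8.4): the cylinder: section is a regular 12-gon, circumradius r=7 (area = (12/2)·7.000²·sin(360°/12) = 147.00 mm²); the 4.5×8.5 cube at (11, 10) contributes its full rectangle (area 38.25 mm²); Taking the union: the 2 present regions are separate (no shared area or edge), so areas and boundary lengths simply add and each stays a separate island — area = 185.25 mm²; (whole slice rotated 85° about Z — lengths, areas and connectivity unchanged). So its area = 185.25 mm². Layer 30 is larger (185.25 vs 38.25 mm²).

layer 30 (z = 8.4 mm)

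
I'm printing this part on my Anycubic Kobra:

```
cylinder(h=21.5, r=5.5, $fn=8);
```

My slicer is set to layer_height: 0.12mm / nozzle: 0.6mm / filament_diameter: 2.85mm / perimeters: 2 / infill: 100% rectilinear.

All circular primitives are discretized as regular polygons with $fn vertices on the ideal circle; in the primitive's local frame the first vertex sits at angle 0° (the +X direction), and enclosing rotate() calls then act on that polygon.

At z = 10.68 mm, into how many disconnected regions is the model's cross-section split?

At z = 10.68 mm: the r=5.5 cylinder gives a regular 8-gon of circumradius 5.5 (constant along its height). The result has 1 disconnected region.

1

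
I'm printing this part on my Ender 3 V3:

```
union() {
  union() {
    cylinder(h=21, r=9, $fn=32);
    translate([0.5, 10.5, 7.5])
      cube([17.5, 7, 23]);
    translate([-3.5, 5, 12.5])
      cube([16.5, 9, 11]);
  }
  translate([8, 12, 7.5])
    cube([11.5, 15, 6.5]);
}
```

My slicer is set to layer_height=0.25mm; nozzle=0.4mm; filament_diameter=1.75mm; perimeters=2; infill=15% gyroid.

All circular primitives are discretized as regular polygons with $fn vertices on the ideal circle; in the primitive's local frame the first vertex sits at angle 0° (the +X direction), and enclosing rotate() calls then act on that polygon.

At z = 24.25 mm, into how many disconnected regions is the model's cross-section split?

1

At z = 24.25 mm: the cylinder is absent (z outside [0, 21]); the cube at (0.5, 10.5) (footprint 17.5×7) is included at this height; the cube at (-3.5, 5) is absent (z outside [12.5, 23.5]); Merging all regions: only the 17.5×7 cube at (0.5, 10.5) is present, so the union is just that shape — 1 connected region; the cube at (8, 12) is absent (z outside [7.5, 14]); Taking the union: only the result so far is present, so the union is just that shape — 1 connected region. The result has 1 disconnected region.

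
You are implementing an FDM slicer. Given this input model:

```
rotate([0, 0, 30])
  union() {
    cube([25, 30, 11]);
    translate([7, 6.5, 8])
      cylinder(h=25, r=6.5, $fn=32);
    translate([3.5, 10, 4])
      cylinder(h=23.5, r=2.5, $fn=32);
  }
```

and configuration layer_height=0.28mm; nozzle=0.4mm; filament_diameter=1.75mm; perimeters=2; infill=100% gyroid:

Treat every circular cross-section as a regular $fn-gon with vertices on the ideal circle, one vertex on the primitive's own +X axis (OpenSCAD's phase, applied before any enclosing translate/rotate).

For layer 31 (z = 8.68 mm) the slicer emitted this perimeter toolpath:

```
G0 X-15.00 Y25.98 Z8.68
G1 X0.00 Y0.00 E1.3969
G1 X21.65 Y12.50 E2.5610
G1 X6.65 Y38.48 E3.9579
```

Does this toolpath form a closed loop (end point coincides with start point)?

no

Start point (G0): (-15.00, 25.98). End point (last G1): the path does not return to the start — open.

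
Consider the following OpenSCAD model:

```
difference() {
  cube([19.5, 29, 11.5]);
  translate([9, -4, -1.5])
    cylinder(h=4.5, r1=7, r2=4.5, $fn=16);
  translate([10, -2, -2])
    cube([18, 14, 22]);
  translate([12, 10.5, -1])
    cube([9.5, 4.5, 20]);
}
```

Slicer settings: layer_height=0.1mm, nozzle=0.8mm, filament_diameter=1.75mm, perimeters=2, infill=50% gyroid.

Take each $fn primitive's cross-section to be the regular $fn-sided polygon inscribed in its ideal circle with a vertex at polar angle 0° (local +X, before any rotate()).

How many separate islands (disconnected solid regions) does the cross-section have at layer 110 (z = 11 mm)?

At z = 11 mm: the cube is present — its section is the full 19.5×29 rectangle; the cone at (9, -4) is absent (z outside [-1.5, 3]); the 18×14 cube at (10, -2) contributes its full rectangle; the cube at (12, 10.5) is present — its section is the full 9.5×4.5 rectangle; Subtracting the remaining from the first: starting from the 19.5×29 cube, the 18×14 cube at (10, -2) partially overlaps it — only the 114.00 mm² overlap (of its 252.00 mm²) is removed, clipping the outline; the 9.5×4.5 cube at (12, 10.5) partially overlaps it — only the 22.50 mm² overlap (of its 42.75 mm²) is removed, clipping the outline — 1 connected region. Overall, the cross-section is a single solid region. Island count = 1.

1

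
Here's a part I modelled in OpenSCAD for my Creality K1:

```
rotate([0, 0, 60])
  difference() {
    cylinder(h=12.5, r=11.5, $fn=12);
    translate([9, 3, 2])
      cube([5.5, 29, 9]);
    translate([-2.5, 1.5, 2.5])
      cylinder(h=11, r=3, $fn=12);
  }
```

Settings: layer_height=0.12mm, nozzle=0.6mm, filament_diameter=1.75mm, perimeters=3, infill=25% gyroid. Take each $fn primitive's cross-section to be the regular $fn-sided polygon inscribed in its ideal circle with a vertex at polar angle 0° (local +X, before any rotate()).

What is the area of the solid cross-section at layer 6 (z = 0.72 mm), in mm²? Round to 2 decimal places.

At z = 0.72 mm: the r=11.5 cylinder gives a regular 12-gon of circumradius 11.5 (constant along its height) (area = (12/2)·11.500²·sin(360°/12) = 396.75 mm²); the cube at (9, 3) does not reach this height (z outside [2, 11]); the cylinder at (-2.5, 1.5) is not intersected at this z (z outside [2.5, 13.5]); Taking the first minus the rest: none of the subtracted shapes is present at this height, so the r=11.5 cylinder is unchanged — area = 396.75 mm²; (rotated 60° about Z; rotation is an isometry so areas/perimeters/island counts are preserved). Overall, the cross-section is a single solid region. Net area = 396.75 mm².

396.75 mm²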